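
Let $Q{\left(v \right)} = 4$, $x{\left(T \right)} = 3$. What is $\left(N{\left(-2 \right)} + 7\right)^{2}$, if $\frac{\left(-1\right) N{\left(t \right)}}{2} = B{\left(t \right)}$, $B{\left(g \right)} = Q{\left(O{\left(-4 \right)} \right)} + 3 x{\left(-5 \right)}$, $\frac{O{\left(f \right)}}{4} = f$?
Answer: $361$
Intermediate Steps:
$O{\left(f \right)} = 4 f$
$B{\left(g \right)} = 13$ ($B{\left(g \right)} = 4 + 3 \cdot 3 = 4 + 9 = 13$)
$N{\left(t \right)} = -26$ ($N{\left(t \right)} = \left(-2\right) 13 = -26$)
$\left(N{\left(-2 \right)} + 7\right)^{2} = \left(-26 + 7\right)^{2} = \left(-19\right)^{2} = 361$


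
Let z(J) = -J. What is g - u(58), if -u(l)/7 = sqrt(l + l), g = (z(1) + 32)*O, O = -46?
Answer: -1426 + 14*sqrt(29) ≈ -1350.6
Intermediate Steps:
g = -1426 (g = (-1*1 + 32)*(-46) = (-1 + 32)*(-46) = 31*(-46) = -1426)
u(l) = -7*sqrt(2)*sqrt(l) (u(l) = -7*sqrt(l + l) = -7*sqrt(2)*sqrt(l))
g - u(58) = -1426 - (-7)*sqrt(2)*sqrt(58) = -1426 - (-14)*sqrt(29) = -1426 + 14*sqrt(29)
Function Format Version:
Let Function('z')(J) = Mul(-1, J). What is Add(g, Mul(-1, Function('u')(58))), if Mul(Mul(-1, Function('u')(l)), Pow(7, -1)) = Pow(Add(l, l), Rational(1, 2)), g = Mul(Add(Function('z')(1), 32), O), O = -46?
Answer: Add(-1426, Mul(14, Pow(29, Rational(1, 2)))) ≈ -1350.6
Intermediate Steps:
g = -1426 (g = Mul(Add(Mul(-1, 1), 32), -46) = Mul(Add(-1, 32), -46) = Mul(31, -46) = -1426)
Function('u')(l) = Mul(-7, Pow(2, Rational(1, 2)), Pow(l, Rational(1, 2))) (Function('u')(l) = Mul(-7, Pow(Add(l, l), Rational(1, 2))) = Mul(-7, Pow(Mul(2, l), Rational(1, 2))) = Mul(-7, Mul(Pow(2, Rational(1, 2)), Pow(l, Rational(1, 2)))) = Mul(-7, Pow(2, Rational(1, 2)), Pow(l, Rational(1, 2))))
Add(g, Mul(-1, Function('u')(58))) = Add(-1426, Mul(-1, Mul(-7, Pow(2, Rational(1, 2)), Pow(58, Rational(1, 2))))) = Add(-1426, Mul(-1, Mul(-14, Pow(29, Rational(1, 2))))) = Add(-1426, Mul(14, Pow(29, Rational(1, 2))))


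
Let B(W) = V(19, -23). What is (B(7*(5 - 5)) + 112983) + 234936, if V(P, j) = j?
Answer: 347896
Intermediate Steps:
B(W) = -23
(B(7*(5 - 5)) + 112983) + 234936 = (-23 + 112983) + 234936 = 112960 + 234936 = 347896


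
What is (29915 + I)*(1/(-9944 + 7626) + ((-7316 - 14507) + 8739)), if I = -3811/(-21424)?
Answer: -188716079636541/482144 ≈ -3.9141e+8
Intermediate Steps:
I = 37/208 (I = -3811*(-1/21424) = 37/208 ≈ 0.17788)
(29915 + I)*(1/(-9944 + 7626) + ((-7316 - 14507) + 8739)) = (29915 + 37/208)*(1/(-9944 + 7626) + ((-7316 - 14507) + 8739)) = 6222357*(1/(-2318) + (-21823 + 8739))/208 = 6222357*(-1/2318 - 13084)/208 = (6222357/208)*(-30328713/2318) = -188716079636541/482144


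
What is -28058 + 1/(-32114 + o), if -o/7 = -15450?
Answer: -2133418087/76036 ≈ -28058.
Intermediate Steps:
o = 108150 (o = -7*(-15450) = 108150)
-28058 + 1/(-32114 + o) = -28058 + 1/(-32114 + 108150) = -28058 + 1/76036 = -2133418087/76036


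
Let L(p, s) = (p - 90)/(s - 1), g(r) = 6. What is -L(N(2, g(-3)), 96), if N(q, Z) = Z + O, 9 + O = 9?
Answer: 84/95 ≈ 0.88421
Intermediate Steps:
O = 0 (O = -9 + 9 = 0)
N(q, Z) = Z (N(q, Z) = Z + 0 = Z)
L(p, s) = (-90 + p)/(-1 + s)
-L(N(2, g(-3)), 96) = -(-90 + 6)/(-1 + 96) = -(-84)/95 = -1*(-84/95) = 84/95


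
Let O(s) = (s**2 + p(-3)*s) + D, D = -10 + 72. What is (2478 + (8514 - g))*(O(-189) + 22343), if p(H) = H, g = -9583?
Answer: 1207608475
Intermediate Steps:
D = 62
O(s) = 62 + s**2 - 3*s (O(s) = (s**2 - 3*s) + 62 = 62 + s**2 - 3*s)
(2478 + (8514 - g))*(O(-189) + 22343) = (2478 + (8514 - 1*(-9583)))*((62 + (-189)**2 - 3*(-189)) + 22343) = (2478 + (8514 + 9583))*((62 + 35721 + 567) + 22343) = (2478 + 18097)*(36350 + 22343) = 20575*58693 = 1207608475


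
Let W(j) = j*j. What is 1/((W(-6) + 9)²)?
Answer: 1/2025 ≈ 0.00049383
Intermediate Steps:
W(j) = j²
1/((W(-6) + 9)²) = 1/(((-6)² + 9)²) = 1/((36 + 9)²) = 1/(45²) = 1/2025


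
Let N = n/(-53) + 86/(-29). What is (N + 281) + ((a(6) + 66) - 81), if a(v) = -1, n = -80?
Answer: 405067/1537 ≈ 263.54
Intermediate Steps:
N = -2238/1537 (N = -80/(-53) + 86/(-29) = -80*(-1/53) + 86*(-1/29) = 80/53 - 86/29 = -2238/1537 ≈ -1.4561)
(N + 281) + ((a(6) + 66) - 81) = (-2238/1537 + 281) + ((-1 + 66) - 81) = 429659/1537 + (65 - 81) = 429659/1537 - 16 = 405067/1537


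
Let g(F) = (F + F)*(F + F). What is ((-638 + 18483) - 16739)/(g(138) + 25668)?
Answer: 553/50922 ≈ 0.010860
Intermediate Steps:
g(F) = 4*F² (g(F) = (2*F)*(2*F) = 4*F²)
((-638 + 18483) - 16739)/(g(138) + 25668) = ((-638 + 18483) - 16739)/(4*138² + 25668) = (17845 - 16739)/(4*19044 + 25668) = 1106/(76176 + 25668) = 1106/101844 = 1106*(1/101844) = 553/50922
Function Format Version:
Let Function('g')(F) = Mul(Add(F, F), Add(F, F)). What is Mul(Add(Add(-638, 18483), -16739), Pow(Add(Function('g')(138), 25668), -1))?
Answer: Rational(553, 50922) ≈ 0.010860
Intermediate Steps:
Function('g')(F) = Mul(4, Pow(F, 2)) (Function('g')(F) = Mul(Mul(2, F), Mul(2, F)) = Mul(4, Pow(F, 2)))
Mul(Add(Add(-638, 18483), -16739), Pow(Add(Function('g')(138), 25668), -1)) = Mul(Add(Add(-638, 18483), -16739), Pow(Add(Mul(4, Pow(138, 2)), 25668), -1)) = Mul(Add(17845, -16739), Pow(Add(Mul(4, 19044), 25668), -1)) = Mul(1106, Pow(Add(76176, 25668), -1)) = Mul(1106, Pow(101844, -1)) = Mul(1106, Rational(1, 101844)) = Rational(553, 50922)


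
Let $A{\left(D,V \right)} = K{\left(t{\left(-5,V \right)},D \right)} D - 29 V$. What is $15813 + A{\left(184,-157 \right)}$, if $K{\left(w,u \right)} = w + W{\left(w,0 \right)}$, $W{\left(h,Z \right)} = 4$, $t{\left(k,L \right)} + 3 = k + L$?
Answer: $-9258$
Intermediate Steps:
$t{\left(k,L \right)} = -3 + L + k$ ($t{\left(k,L \right)} = -3 + \left(k + L\right) = -3 + \left(L + k\right) = -3 + L + k$)
$K{\left(w,u \right)} = 4 + w$ ($K{\left(w,u \right)} = w + 4 = 4 + w$)
$A{\left(D,V \right)} = - 29 V + D \left(-4 + V\right)$ ($A{\left(D,V \right)} = \left(4 - \left(8 - V\right)\right) D - 29 V = \left(4 + \left(-8 + V\right)\right) D - 29 V = \left(-4 + V\right) D - 29 V = D \left(-4 + V\right) - 29 V = - 29 V + D \left(-4 + V\right)$)
$15813 + A{\left(184,-157 \right)} = 15813 + \left(\left(-29\right) \left(-157\right) + 184 \left(-4 - 157\right)\right) = 15813 + \left(4553 + 184 \left(-161\right)\right) = 15813 + \left(4553 - 29624\right) = 15813 - 25071 = -9258$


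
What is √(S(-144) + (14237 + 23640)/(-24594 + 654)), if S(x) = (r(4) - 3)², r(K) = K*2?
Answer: 283*√95/570 ≈ 4.8392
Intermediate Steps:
r(K) = 2*K
S(x) = 25 (S(x) = (2*4 - 3)² = (8 - 3)² = 5² = 25)
√(S(-144) + (14237 + 23640)/(-24594 + 654)) = √(25 + (14237 + 23640)/(-24594 + 654)) = √(25 + 37877/(-23940)) = √(25 + 37877*(-1/23940)) = √(25 - 5411/3420) = √(80089/3420) = 283*√95/570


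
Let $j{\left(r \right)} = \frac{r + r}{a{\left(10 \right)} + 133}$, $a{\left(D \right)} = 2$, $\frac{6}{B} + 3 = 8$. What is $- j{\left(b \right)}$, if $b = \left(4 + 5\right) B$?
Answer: $- \frac{4}{25} \approx -0.16$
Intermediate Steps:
$B = \frac{6}{5}$ ($B = \frac{6}{-3 + 8} = \frac{6}{5} \approx 1.2$)
$b = \frac{54}{5}$ ($b = \left(4 + 5\right) \frac{6}{5} = 9 \cdot \frac{6}{5} = \frac{54}{5} \approx 10.8$)
$j{\left(r \right)} = \frac{2 r}{135}$ ($j{\left(r \right)} = \frac{r + r}{2 + 133} = \frac{2 r}{135}$)
$- j{\left(b \right)} = - \frac{2 \cdot 54}{135 \cdot 5} = \left(-1\right) \frac{4}{25} = - \frac{4}{25}$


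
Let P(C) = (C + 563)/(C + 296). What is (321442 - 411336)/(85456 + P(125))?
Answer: -18922687/17988832 ≈ -1.0519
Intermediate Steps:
P(C) = (563 + C)/(296 + C)
(321442 - 411336)/(85456 + P(125)) = (321442 - 411336)/(85456 + (563 + 125)/(296 + 125)) = -89894/(85456 + 688/421) = -89894/35977664/421 = -89894*421/35977664 = -18922687/17988832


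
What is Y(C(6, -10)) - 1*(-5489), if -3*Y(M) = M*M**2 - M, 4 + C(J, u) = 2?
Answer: 5491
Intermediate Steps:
C(J, u) = -2 (C(J, u) = -4 + 2 = -2)
Y(M) = -M**3/3 + M/3 (Y(M) = -(M*M**2 - M)/3 = -(M**3 - M)/3 = -M**3/3 + M/3)
Y(C(6, -10)) - 1*(-5489) = (1/3)*(-2)*(1 - 1*(-2)**2) - 1*(-5489) = (1/3)*(-2)*(1 - 1*4) + 5489 = (1/3)*(-2)*(1 - 4) + 5489 = (1/3)*(-2)*(-3) + 5489 = 2 + 5489 = 5491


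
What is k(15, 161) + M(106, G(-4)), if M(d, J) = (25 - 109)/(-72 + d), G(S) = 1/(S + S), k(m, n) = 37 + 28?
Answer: 1063/17 ≈ 62.529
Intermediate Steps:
k(m, n) = 65
G(S) = 1/(2*S)
M(d, J) = -84/(-72 + d)
k(15, 161) + M(106, G(-4)) = 65 - 84/(-72 + 106) = 65 - 84/34 = 65 - 84*1/34 = 65 - 42/17 = 1063/17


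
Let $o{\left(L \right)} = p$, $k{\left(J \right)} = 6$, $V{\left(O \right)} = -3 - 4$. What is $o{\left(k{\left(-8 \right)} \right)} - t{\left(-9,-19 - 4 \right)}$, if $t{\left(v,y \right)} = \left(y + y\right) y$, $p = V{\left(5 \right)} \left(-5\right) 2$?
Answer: $-988$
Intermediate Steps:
$V{\left(O \right)} = -7$ ($V{\left(O \right)} = -3 - 4 = -7$)
$p = 70$ ($p = \left(-7\right) \left(-5\right) 2 = 35 \cdot 2 = 70$)
$t{\left(v,y \right)} = 2 y^{2}$ ($t{\left(v,y \right)} = 2 y y = 2 y^{2}$)
$o{\left(L \right)} = 70$
$o{\left(k{\left(-8 \right)} \right)} - t{\left(-9,-19 - 4 \right)} = 70 - 2 \left(-19 - 4\right)^{2} = 70 - 2 \left(-23\right)^{2} = 70 - 2 \cdot 529 = 70 - 1058 = -988$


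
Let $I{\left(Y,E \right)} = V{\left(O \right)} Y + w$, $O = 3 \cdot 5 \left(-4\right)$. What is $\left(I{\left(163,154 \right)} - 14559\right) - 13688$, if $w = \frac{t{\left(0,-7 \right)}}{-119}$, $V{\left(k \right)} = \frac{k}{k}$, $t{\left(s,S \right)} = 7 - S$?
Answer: $- \frac{477430}{17} \approx -28084.0$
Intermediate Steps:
$O = -60$ ($O = 15 \left(-4\right) = -60$)
$V{\left(k \right)} = 1$
$w = - \frac{2}{17}$ ($w = \frac{7 - -7}{-119} = \left(7 + 7\right) \left(- \frac{1}{119}\right) = 14 \left(- \frac{1}{119}\right) = - \frac{2}{17} \approx -0.11765$)
$I{\left(Y,E \right)} = - \frac{2}{17} + Y$ ($I{\left(Y,E \right)} = 1 Y - \frac{2}{17} = Y - \frac{2}{17} = - \frac{2}{17} + Y$)
$\left(I{\left(163,154 \right)} - 14559\right) - 13688 = \left(\left(- \frac{2}{17} + 163\right) - 14559\right) - 13688 = \left(\frac{2769}{17} - 14559\right) - 13688 = - \frac{244734}{17} - 13688 = - \frac{477430}{17}$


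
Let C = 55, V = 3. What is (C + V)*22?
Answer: 1276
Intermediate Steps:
(C + V)*22 = (55 + 3)*22 = 58*22 = 1276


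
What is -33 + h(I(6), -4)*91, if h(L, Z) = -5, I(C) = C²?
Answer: -488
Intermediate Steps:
-33 + h(I(6), -4)*91 = -33 - 5*91 = -33 - 455 = -488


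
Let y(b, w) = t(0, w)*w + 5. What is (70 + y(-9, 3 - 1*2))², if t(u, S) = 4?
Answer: 6241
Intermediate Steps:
y(b, w) = 5 + 4*w (y(b, w) = 4*w + 5 = 5 + 4*w)
(70 + y(-9, 3 - 1*2))² = (70 + (5 + 4*(3 - 1*2)))² = (70 + (5 + 4*(3 - 2)))² = (70 + (5 + 4*1))² = (70 + (5 + 4))² = (70 + 9)² = 79² = 6241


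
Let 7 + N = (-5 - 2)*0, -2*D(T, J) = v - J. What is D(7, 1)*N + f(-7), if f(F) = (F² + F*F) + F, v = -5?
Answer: 70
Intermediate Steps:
f(F) = F + 2*F² (f(F) = (F² + F²) + F = 2*F² + F = F + 2*F²)
D(T, J) = 5/2 + J/2 (D(T, J) = -(-5 - J)/2 = 5/2 + J/2)
N = -7 (N = -7 + (-5 - 2)*0 = -7 - 7*0 = -7 + 0 = -7)
D(7, 1)*N + f(-7) = (5/2 + (½)*1)*(-7) - 7*(1 + 2*(-7)) = (5/2 + ½)*(-7) - 7*(1 - 14) = 3*(-7) - 7*(-13) = -21 + 91 = 70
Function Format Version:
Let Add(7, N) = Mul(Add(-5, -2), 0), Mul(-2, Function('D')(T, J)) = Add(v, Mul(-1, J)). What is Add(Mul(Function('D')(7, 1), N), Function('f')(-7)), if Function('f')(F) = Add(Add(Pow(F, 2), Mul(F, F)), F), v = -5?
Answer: 70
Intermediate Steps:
Function('f')(F) = Add(F, Mul(2, Pow(F, 2))) (Function('f')(F) = Add(Add(Pow(F, 2), Pow(F, 2)), F) = Add(Mul(2, Pow(F, 2)), F) = Add(F, Mul(2, Pow(F, 2))))
Function('D')(T, J) = Add(Rational(5, 2), Mul(Rational(1, 2), J)) (Function('D')(T, J) = Mul(Rational(-1, 2), Add(-5, Mul(-1, J))) = Add(Rational(5, 2), Mul(Rational(1, 2), J)))
N = -7 (N = Add(-7, Mul(Add(-5, -2), 0)) = Add(-7, Mul(-7, 0)) = Add(-7, 0) = -7)
Add(Mul(Function('D')(7, 1), N), Function('f')(-7)) = Add(Mul(Add(Rational(5, 2), Mul(Rational(1, 2), 1)), -7), Mul(-7, Add(1, Mul(2, -7)))) = Add(Mul(Add(Rational(5, 2), Rational(1, 2)), -7), Mul(-7, Add(1, -14))) = Add(Mul(3, -7), Mul(-7, -13)) = Add(-21, 91) = 70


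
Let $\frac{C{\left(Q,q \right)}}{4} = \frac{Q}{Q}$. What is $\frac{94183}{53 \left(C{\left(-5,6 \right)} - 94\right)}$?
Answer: $- \frac{94183}{4770} \approx -19.745$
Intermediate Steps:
$C{\left(Q,q \right)} = 4$ ($C{\left(Q,q \right)} = 4 \frac{Q}{Q} = 4 \cdot 1 = 4$)
$\frac{94183}{53 \left(C{\left(-5,6 \right)} - 94\right)} = \frac{94183}{53 \left(4 - 94\right)} = \frac{94183}{53 \left(-90\right)} = \frac{94183}{-4770} = 94183 \left(- \frac{1}{4770}\right) = - \frac{94183}{4770}$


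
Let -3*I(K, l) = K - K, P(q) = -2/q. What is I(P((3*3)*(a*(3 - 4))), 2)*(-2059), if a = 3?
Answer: 0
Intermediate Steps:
I(K, l) = 0 (I(K, l) = -(K - K)/3 = -1/3*0 = 0)
I(P((3*3)*(a*(3 - 4))), 2)*(-2059) = 0*(-2059) = 0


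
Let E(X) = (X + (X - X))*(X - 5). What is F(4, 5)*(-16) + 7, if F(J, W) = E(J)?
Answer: 71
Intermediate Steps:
E(X) = X*(-5 + X) (E(X) = (X + 0)*(-5 + X) = X*(-5 + X))
F(J, W) = J*(-5 + J)
F(4, 5)*(-16) + 7 = (4*(-5 + 4))*(-16) + 7 = (4*(-1))*(-16) + 7 = -4*(-16) + 7 = 64 + 7 = 71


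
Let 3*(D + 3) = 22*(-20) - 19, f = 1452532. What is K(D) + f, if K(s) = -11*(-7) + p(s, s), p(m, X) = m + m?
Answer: 1452297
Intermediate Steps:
D = -156 (D = -3 + (22*(-20) - 19)/3 = -3 + (-440 - 19)/3 = -3 + (1/3)*(-459) = -3 - 153 = -156)
p(m, X) = 2*m
K(s) = 77 + 2*s (K(s) = -11*(-7) + 2*s = 77 + 2*s)
K(D) + f = (77 + 2*(-156)) + 1452532 = (77 - 312) + 1452532 = -235 + 1452532 = 1452297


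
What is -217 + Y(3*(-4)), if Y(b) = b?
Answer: -229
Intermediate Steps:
-217 + Y(3*(-4)) = -217 + 3*(-4) = -217 - 12 = -229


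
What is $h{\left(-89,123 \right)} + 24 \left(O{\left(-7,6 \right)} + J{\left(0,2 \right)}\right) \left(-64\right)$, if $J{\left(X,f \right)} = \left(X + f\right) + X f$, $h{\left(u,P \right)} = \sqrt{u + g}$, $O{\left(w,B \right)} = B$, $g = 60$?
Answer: $-12288 + i \sqrt{29} \approx -12288.0 + 5.3852 i$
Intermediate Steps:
$h{\left(u,P \right)} = \sqrt{60 + u}$ ($h{\left(u,P \right)} = \sqrt{u + 60} = \sqrt{60 + u}$)
$J{\left(X,f \right)} = X + f + X f$
$h{\left(-89,123 \right)} + 24 \left(O{\left(-7,6 \right)} + J{\left(0,2 \right)}\right) \left(-64\right) = \sqrt{60 - 89} + 24 \left(6 + \left(0 + 2 + 0 \cdot 2\right)\right) \left(-64\right) = \sqrt{-29} + 24 \left(6 + \left(0 + 2 + 0\right)\right) \left(-64\right) = i \sqrt{29} + 24 \left(6 + 2\right) \left(-64\right) = i \sqrt{29} + 24 \cdot 8 \left(-64\right) = i \sqrt{29} + 24 \left(-512\right) = i \sqrt{29} - 12288 = -12288 + i \sqrt{29}$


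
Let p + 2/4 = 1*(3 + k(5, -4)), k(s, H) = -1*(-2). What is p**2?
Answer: 81/4 ≈ 20.250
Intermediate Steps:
k(s, H) = 2
p = 9/2 (p = -1/2 + 1*(3 + 2) = -1/2 + 1*5 = -1/2 + 5 = 9/2 ≈ 4.5000)
p**2 = (9/2)**2 = 81/4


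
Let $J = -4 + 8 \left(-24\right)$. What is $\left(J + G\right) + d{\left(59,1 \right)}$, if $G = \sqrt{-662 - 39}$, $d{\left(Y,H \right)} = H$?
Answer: $-195 + i \sqrt{701} \approx -195.0 + 26.476 i$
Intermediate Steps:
$J = -196$ ($J = -4 - 192 = -196$)
$G = i \sqrt{701}$ ($G = \sqrt{-701} = i \sqrt{701} \approx 26.476 i$)
$\left(J + G\right) + d{\left(59,1 \right)} = \left(-196 + i \sqrt{701}\right) + 1 = -195 + i \sqrt{701}$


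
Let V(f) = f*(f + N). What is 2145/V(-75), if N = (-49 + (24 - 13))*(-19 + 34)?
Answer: 143/3225 ≈ 0.044341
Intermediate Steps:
N = -570 (N = (-49 + 11)*15 = -38*15 = -570)
V(f) = f*(-570 + f) (V(f) = f*(f - 570) = f*(-570 + f))
2145/V(-75) = 2145/((-75*(-570 - 75))) = 2145/((-75*(-645))) = 2145/48375 = 2145*(1/48375) = 143/3225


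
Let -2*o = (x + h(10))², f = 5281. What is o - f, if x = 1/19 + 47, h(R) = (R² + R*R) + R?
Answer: -13833169/361 ≈ -38319.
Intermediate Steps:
h(R) = R + 2*R² (h(R) = (R² + R²) + R = 2*R² + R = R + 2*R²)
x = 894/19 (x = 1/19 + 47 = 894/19 ≈ 47.053)
o = -11926728/361 (o = -(894/19 + 10*(1 + 2*10))²/2 = -(894/19 + 10*(1 + 20))²/2 = -(894/19 + 10*21)²/2 = -(894/19 + 210)²/2 = -(4884/19)²/2 = -½*23853456/361 = -11926728/361 ≈ -33038.)
o - f = -11926728/361 - 1*5281 = -11926728/361 - 5281 = -13833169/361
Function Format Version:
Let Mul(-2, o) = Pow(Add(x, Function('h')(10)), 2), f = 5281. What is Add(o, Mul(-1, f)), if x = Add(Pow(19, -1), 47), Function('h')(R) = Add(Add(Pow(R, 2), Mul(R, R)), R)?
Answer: Rational(-13833169, 361) ≈ -38319.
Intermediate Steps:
Function('h')(R) = Add(R, Mul(2, Pow(R, 2))) (Function('h')(R) = Add(Add(Pow(R, 2), Pow(R, 2)), R) = Add(Mul(2, Pow(R, 2)), R) = Add(R, Mul(2, Pow(R, 2))))
x = Rational(894, 19) (x = Add(Rational(1, 19), 47) = Rational(894, 19) ≈ 47.053)
o = Rational(-11926728, 361) (o = Mul(Rational(-1, 2), Pow(Add(Rational(894, 19), Mul(10, Add(1, Mul(2, 10)))), 2)) = Mul(Rational(-1, 2), Pow(Add(Rational(894, 19), Mul(10, Add(1, 20))), 2)) = Mul(Rational(-1, 2), Pow(Add(Rational(894, 19), Mul(10, 21)), 2)) = Mul(Rational(-1, 2), Pow(Add(Rational(894, 19), 210), 2)) = Mul(Rational(-1, 2), Pow(Rational(4884, 19), 2)) = Mul(Rational(-1, 2), Rational(23853456, 361)) = Rational(-11926728, 361) ≈ -33038.)
Add(o, Mul(-1, f)) = Add(Rational(-11926728, 361), Mul(-1, 5281)) = Add(Rational(-11926728, 361), -5281) = Rational(-13833169, 361)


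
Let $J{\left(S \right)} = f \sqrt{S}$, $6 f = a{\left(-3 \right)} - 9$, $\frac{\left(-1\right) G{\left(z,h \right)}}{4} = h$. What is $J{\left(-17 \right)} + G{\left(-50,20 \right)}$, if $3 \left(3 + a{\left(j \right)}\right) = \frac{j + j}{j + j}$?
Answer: $-80 - \frac{35 i \sqrt{17}}{18} \approx -80.0 - 8.0172 i$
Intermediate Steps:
$G{\left(z,h \right)} = - 4 h$
$a{\left(j \right)} = - \frac{8}{3}$ ($a{\left(j \right)} = -3 + \frac{\left(j + j\right) \frac{1}{j + j}}{3} = -3 + \frac{2 j \frac{1}{2 j}}{3} = -3 + \frac{1}{3} \cdot 1 = -3 + \frac{1}{3} = - \frac{8}{3}$)
$f = - \frac{35}{18}$ ($f = \frac{- \frac{8}{3} - 9}{6} = \frac{1}{6} \left(- \frac{35}{3}\right) = - \frac{35}{18} \approx -1.9444$)
$J{\left(S \right)} = - \frac{35 \sqrt{S}}{18}$
$J{\left(-17 \right)} + G{\left(-50,20 \right)} = - \frac{35 \sqrt{-17}}{18} - 80 = - \frac{35 i \sqrt{17}}{18} - 80 = -80 - \frac{35 i \sqrt{17}}{18}$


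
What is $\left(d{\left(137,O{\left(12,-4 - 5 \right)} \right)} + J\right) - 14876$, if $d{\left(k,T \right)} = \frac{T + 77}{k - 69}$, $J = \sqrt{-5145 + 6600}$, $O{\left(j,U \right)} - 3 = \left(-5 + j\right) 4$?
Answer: $- \frac{252865}{17} + \sqrt{1455} \approx -14836.0$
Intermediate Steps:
$O{\left(j,U \right)} = -17 + 4 j$ ($O{\left(j,U \right)} = 3 + \left(-5 + j\right) 4 = 3 + \left(-20 + 4 j\right) = -17 + 4 j$)
$J = \sqrt{1455} \approx 38.144$
$d{\left(k,T \right)} = \frac{77 + T}{-69 + k}$
$\left(d{\left(137,O{\left(12,-4 - 5 \right)} \right)} + J\right) - 14876 = \left(\frac{77 + \left(-17 + 4 \cdot 12\right)}{-69 + 137} + \sqrt{1455}\right) - 14876 = \left(\frac{77 + \left(-17 + 48\right)}{68} + \sqrt{1455}\right) - 14876 = \left(\frac{77 + 31}{68} + \sqrt{1455}\right) - 14876 = \left(\frac{1}{68} \cdot 108 + \sqrt{1455}\right) - 14876 = \left(\frac{27}{17} + \sqrt{1455}\right) - 14876 = - \frac{252865}{17} + \sqrt{1455}$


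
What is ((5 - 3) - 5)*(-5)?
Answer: 15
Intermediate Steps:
((5 - 3) - 5)*(-5) = (2 - 5)*(-5) = -3*(-5) = 15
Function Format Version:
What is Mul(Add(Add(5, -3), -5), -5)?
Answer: 15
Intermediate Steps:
Mul(Add(Add(5, -3), -5), -5) = Mul(Add(2, -5), -5) = Mul(-3, -5) = 15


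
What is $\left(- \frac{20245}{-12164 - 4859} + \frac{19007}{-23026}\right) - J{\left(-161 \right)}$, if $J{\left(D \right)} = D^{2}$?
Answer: $- \frac{350350109881}{13516262} \approx -25921.0$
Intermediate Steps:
$\left(- \frac{20245}{-12164 - 4859} + \frac{19007}{-23026}\right) - J{\left(-161 \right)} = \left(- \frac{20245}{-12164 - 4859} + \frac{19007}{-23026}\right) - \left(-161\right)^{2} = \left(- \frac{20245}{-17023} + 19007 \left(- \frac{1}{23026}\right)\right) - 25921 = \left(\left(-20245\right) \left(- \frac{1}{17023}\right) - \frac{19007}{23026}\right) - 25921 = \left(\frac{20245}{17023} - \frac{19007}{23026}\right) - 25921 = \frac{4917421}{13516262} - 25921 = - \frac{350350109881}{13516262}$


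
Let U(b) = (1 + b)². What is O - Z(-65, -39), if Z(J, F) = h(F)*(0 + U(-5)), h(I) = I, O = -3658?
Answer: -3034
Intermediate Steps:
Z(J, F) = 16*F (Z(J, F) = F*(0 + (1 - 5)²) = F*(0 + (-4)²) = F*(0 + 16) = F*16 = 16*F)
O - Z(-65, -39) = -3658 - 16*(-39) = -3658 - 1*(-624) = -3658 + 624 = -3034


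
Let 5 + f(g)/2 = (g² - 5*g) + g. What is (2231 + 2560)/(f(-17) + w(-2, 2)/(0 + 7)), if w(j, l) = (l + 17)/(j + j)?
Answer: 134148/19693 ≈ 6.8120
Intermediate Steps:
w(j, l) = (17 + l)/(2*j) (w(j, l) = (17 + l)/((2*j)) = (17 + l)*(1/(2*j)) = (17 + l)/(2*j))
f(g) = -10 - 8*g + 2*g² (f(g) = -10 + 2*((g² - 5*g) + g) = -10 + 2*(g² - 4*g) = -10 + (-8*g + 2*g²) = -10 - 8*g + 2*g²)
(2231 + 2560)/(f(-17) + w(-2, 2)/(0 + 7)) = (2231 + 2560)/((-10 - 8*(-17) + 2*(-17)²) + ((½)*(17 + 2)/(-2))/(0 + 7)) = 4791/((-10 + 136 + 2*289) + ((½)*(-½)*19)/7) = 4791/((-10 + 136 + 578) - 19/4*⅐) = 4791/(704 - 19/28) = 4791/(19693/28) = 4791*(28/19693) = 134148/19693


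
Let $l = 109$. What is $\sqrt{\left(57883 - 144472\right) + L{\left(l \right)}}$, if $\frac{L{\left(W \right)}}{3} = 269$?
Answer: $29 i \sqrt{102} \approx 292.89 i$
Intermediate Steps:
$L{\left(W \right)} = 807$ ($L{\left(W \right)} = 3 \cdot 269 = 807$)
$\sqrt{\left(57883 - 144472\right) + L{\left(l \right)}} = \sqrt{\left(57883 - 144472\right) + 807} = \sqrt{-86589 + 807} = \sqrt{-85782} = 29 i \sqrt{102}$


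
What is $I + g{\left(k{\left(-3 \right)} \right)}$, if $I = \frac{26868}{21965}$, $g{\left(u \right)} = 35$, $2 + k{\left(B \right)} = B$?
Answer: $\frac{795643}{21965} \approx 36.223$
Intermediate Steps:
$k{\left(B \right)} = -2 + B$
$I = \frac{26868}{21965}$ ($I = 26868 \cdot \frac{1}{21965} = \frac{26868}{21965} \approx 1.2232$)
$I + g{\left(k{\left(-3 \right)} \right)} = \frac{26868}{21965} + 35 = \frac{795643}{21965}$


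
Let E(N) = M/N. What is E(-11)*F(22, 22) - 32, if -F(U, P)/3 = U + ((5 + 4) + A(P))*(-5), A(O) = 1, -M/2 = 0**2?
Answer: -32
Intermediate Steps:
M = 0 (M = -2*0**2 = -2*0 = 0)
E(N) = 0 (E(N) = 0/N = 0)
F(U, P) = 150 - 3*U (F(U, P) = -3*(U + ((5 + 4) + 1)*(-5)) = -3*(U + (9 + 1)*(-5)) = -3*(U + 10*(-5)) = -3*(U - 50) = -3*(-50 + U) = 150 - 3*U)
E(-11)*F(22, 22) - 32 = 0*(150 - 3*22) - 32 = 0*(150 - 66) - 32 = 0*84 - 32 = 0 - 32 = -32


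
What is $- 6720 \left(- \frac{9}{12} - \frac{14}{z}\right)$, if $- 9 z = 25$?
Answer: $- \frac{144144}{5} \approx -28829.0$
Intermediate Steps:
$z = - \frac{25}{9}$ ($z = \left(- \frac{1}{9}\right) 25 = - \frac{25}{9} \approx -2.7778$)
$- 6720 \left(- \frac{9}{12} - \frac{14}{z}\right) = - 6720 \left(- \frac{9}{12} - \frac{14}{- \frac{25}{9}}\right) = - 6720 \left(\left(-9\right) \frac{1}{12} - - \frac{126}{25}\right) = - 6720 \left(- \frac{3}{4} + \frac{126}{25}\right) = \left(-6720\right) \frac{429}{100} = - \frac{144144}{5}$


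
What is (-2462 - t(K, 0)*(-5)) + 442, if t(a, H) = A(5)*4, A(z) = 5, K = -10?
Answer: -1920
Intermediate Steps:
t(a, H) = 20 (t(a, H) = 5*4 = 20)
(-2462 - t(K, 0)*(-5)) + 442 = (-2462 - 20*(-5)) + 442 = (-2462 - 1*(-100)) + 442 = (-2462 + 100) + 442 = -2362 + 442 = -1920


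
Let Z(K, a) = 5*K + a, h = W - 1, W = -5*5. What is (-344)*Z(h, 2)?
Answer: 44032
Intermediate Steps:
W = -25
h = -26 (h = -25 - 1 = -26)
Z(K, a) = a + 5*K
(-344)*Z(h, 2) = (-344)*(2 + 5*(-26)) = (-43*8)*(2 - 130) = -344*(-128) = 44032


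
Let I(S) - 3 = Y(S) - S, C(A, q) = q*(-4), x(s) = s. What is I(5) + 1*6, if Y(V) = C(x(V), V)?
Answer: -16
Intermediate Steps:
C(A, q) = -4*q
Y(V) = -4*V
I(S) = 3 - 5*S (I(S) = 3 + (-4*S - S) = 3 - 5*S)
I(5) + 1*6 = (3 - 5*5) + 1*6 = (3 - 25) + 6 = -22 + 6 = -16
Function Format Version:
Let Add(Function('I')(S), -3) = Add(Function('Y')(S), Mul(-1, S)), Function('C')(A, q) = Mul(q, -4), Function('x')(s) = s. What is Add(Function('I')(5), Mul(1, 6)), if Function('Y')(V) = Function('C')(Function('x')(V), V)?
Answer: -16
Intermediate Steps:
Function('C')(A, q) = Mul(-4, q)
Function('Y')(V) = Mul(-4, V)
Function('I')(S) = Add(3, Mul(-5, S)) (Function('I')(S) = Add(3, Add(Mul(-4, S), Mul(-1, S))) = Add(3, Mul(-5, S)))
Add(Function('I')(5), Mul(1, 6)) = Add(Add(3, Mul(-5, 5)), Mul(1, 6)) = Add(Add(3, -25), 6) = Add(-22, 6) = -16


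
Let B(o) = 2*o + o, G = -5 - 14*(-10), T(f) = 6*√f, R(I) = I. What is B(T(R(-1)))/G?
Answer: 2*I/15 ≈ 0.13333*I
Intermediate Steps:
G = 135 (G = -5 + 140 = 135)
B(o) = 3*o
B(T(R(-1)))/G = (3*(6*√(-1)))/135 = (3*(6*I))*(1/135) = (18*I)*(1/135) = 2*I/15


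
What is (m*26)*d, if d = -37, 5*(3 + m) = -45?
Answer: 11544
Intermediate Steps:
m = -12 (m = -3 + (⅕)*(-45) = -3 - 9 = -12)
(m*26)*d = -12*26*(-37) = -312*(-37) = 11544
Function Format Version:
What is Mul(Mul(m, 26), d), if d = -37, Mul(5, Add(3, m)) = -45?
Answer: 11544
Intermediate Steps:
m = -12 (m = Add(-3, Mul(Rational(1, 5), -45)) = Add(-3, -9) = -12)
Mul(Mul(m, 26), d) = Mul(Mul(-12, 26), -37) = Mul(-312, -37) = 11544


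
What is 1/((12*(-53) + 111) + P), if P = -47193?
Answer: -1/47718 ≈ -2.0956e-5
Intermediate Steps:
1/((12*(-53) + 111) + P) = 1/((12*(-53) + 111) - 47193) = 1/((-636 + 111) - 47193) = 1/(-525 - 47193) = 1/(-47718) = -1/47718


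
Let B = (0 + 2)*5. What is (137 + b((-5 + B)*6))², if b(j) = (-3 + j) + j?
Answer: 37636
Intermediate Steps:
B = 10 (B = 2*5 = 10)
b(j) = -3 + 2*j
(137 + b((-5 + B)*6))² = (137 + (-3 + 2*((-5 + 10)*6)))² = (137 + (-3 + 2*(5*6)))² = (137 + (-3 + 2*30))² = (137 + (-3 + 60))² = (137 + 57)² = 194² = 37636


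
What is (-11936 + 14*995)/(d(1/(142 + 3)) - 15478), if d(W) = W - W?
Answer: -997/7739 ≈ -0.12883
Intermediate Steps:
d(W) = 0
(-11936 + 14*995)/(d(1/(142 + 3)) - 15478) = (-11936 + 14*995)/(0 - 15478) = (-11936 + 13930)/(-15478) = 1994*(-1/15478) = -997/7739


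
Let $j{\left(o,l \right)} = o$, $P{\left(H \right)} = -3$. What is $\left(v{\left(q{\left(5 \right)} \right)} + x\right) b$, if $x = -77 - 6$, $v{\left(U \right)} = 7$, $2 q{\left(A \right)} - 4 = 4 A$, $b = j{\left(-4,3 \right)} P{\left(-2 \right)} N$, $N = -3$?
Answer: $2736$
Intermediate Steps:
$b = -36$ ($b = \left(-4\right) \left(-3\right) \left(-3\right) = 12 \left(-3\right) = -36$)
$q{\left(A \right)} = 2 + 2 A$ ($q{\left(A \right)} = 2 + \frac{4 A}{2} = 2 + 2 A$)
$x = -83$ ($x = -77 - 6 = -83$)
$\left(v{\left(q{\left(5 \right)} \right)} + x\right) b = \left(7 - 83\right) \left(-36\right) = \left(-76\right) \left(-36\right) = 2736$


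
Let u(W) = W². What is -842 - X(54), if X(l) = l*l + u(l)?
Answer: -6674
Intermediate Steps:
X(l) = 2*l² (X(l) = l*l + l² = l² + l² = 2*l²)
-842 - X(54) = -842 - 2*54² = -842 - 2*2916 = -842 - 1*5832 = -842 - 5832 = -6674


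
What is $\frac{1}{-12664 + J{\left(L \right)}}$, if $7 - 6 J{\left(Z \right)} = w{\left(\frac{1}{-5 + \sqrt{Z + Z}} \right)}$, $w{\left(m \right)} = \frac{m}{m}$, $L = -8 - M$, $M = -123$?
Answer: $- \frac{1}{12663} \approx -7.897 \cdot 10^{-5}$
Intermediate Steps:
$L = 115$ ($L = -8 - -123 = -8 + 123 = 115$)
$w{\left(m \right)} = 1$
$J{\left(Z \right)} = 1$ ($J{\left(Z \right)} = \frac{7}{6} - \frac{1}{6} = 1$)
$\frac{1}{-12664 + J{\left(L \right)}} = \frac{1}{-12664 + 1} = \frac{1}{-12663} = - \frac{1}{12663}$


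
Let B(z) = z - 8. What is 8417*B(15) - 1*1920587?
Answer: -1861668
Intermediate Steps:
B(z) = -8 + z
8417*B(15) - 1*1920587 = 8417*(-8 + 15) - 1*1920587 = 8417*7 - 1920587 = 58919 - 1920587 = -1861668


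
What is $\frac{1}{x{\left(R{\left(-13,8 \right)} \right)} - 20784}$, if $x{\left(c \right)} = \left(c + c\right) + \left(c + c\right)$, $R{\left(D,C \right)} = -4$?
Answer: $- \frac{1}{20800} \approx -4.8077 \cdot 10^{-5}$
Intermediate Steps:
$x{\left(c \right)} = 4 c$ ($x{\left(c \right)} = 2 c + 2 c = 4 c$)
$\frac{1}{x{\left(R{\left(-13,8 \right)} \right)} - 20784} = \frac{1}{4 \left(-4\right) - 20784} = \frac{1}{-16 - 20784} = \frac{1}{-20800} = - \frac{1}{20800}$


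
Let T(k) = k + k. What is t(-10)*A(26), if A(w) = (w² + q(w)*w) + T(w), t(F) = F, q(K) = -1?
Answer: -7020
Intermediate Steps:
T(k) = 2*k
A(w) = w + w² (A(w) = (w² - w) + 2*w = w + w²)
t(-10)*A(26) = -260*(1 + 26) = -260*27 = -10*702 = -7020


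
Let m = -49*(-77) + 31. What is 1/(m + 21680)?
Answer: 1/25484 ≈ 3.9240e-5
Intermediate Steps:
m = 3804 (m = 3773 + 31 = 3804)
1/(m + 21680) = 1/(3804 + 21680) = 1/25484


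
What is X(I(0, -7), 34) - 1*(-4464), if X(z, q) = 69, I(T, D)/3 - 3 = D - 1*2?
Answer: 4533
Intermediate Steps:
I(T, D) = 3 + 3*D (I(T, D) = 9 + 3*(D - 1*2) = 9 + 3*(D - 2) = 9 + 3*(-2 + D) = 9 + (-6 + 3*D) = 3 + 3*D)
X(I(0, -7), 34) - 1*(-4464) = 69 - 1*(-4464) = 69 + 4464 = 4533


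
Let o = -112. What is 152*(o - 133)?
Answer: -37240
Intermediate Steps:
152*(o - 133) = 152*(-112 - 133) = 152*(-245) = -37240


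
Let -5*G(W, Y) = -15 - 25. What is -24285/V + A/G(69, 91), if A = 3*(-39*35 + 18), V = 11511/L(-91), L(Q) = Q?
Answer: -9612157/30696 ≈ -313.14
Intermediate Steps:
V = -11511/91 (V = 11511/(-91) = 11511*(-1/91) = -11511/91 ≈ -126.49)
G(W, Y) = 8 (G(W, Y) = -(-15 - 25)/5 = -1/5*(-40) = 8)
A = -4041 (A = 3*(-1365 + 18) = 3*(-1347) = -4041)
-24285/V + A/G(69, 91) = -24285/(-11511/91) - 4041/8 = -24285*(-91/11511) - 4041*1/8 = 736645/3837 - 4041/8 = -9612157/30696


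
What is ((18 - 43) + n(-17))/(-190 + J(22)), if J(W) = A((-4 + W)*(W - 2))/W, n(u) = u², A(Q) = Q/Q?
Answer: -1936/1393 ≈ -1.3898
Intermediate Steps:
A(Q) = 1
J(W) = 1/W
((18 - 43) + n(-17))/(-190 + J(22)) = ((18 - 43) + (-17)²)/(-190 + 1/22) = (-25 + 289)/(-190 + 1/22) = 264/(-4179/22) = 264*(-22/4179) = -1936/1393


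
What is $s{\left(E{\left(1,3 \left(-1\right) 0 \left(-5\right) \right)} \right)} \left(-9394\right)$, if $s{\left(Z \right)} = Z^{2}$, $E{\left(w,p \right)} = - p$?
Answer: $0$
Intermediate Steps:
$s{\left(E{\left(1,3 \left(-1\right) 0 \left(-5\right) \right)} \right)} \left(-9394\right) = \left(- 3 \left(-1\right) 0 \left(-5\right)\right)^{2} \left(-9394\right) = \left(- \left(-3\right) 0 \left(-5\right)\right)^{2} \left(-9394\right) = \left(- 0 \left(-5\right)\right)^{2} \left(-9394\right) = \left(\left(-1\right) 0\right)^{2} \left(-9394\right) = 0^{2} \left(-9394\right) = 0 \left(-9394\right) = 0$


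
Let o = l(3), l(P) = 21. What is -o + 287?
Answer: 266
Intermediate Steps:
o = 21
-o + 287 = -1*21 + 287 = -21 + 287 = 266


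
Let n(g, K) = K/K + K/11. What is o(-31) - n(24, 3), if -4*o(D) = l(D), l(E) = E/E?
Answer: -67/44 ≈ -1.5227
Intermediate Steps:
l(E) = 1
o(D) = -1/4 (o(D) = -1/4*1 = -1/4)
n(g, K) = 1 + K/11 (n(g, K) = 1 + K*(1/11) = 1 + K/11)
o(-31) - n(24, 3) = -1/4 - (1 + (1/11)*3) = -1/4 - (1 + 3/11) = -1/4 - 1*14/11 = -1/4 - 14/11 = -67/44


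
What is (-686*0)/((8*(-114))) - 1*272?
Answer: -272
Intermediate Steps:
(-686*0)/((8*(-114))) - 1*272 = 0/(-912) - 272 = 0*(-1/912) - 272 = 0 - 272 = -272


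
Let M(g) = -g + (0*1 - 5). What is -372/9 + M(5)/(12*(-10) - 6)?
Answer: -2599/63 ≈ -41.254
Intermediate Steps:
M(g) = -5 - g (M(g) = -g + (0 - 5) = -g - 5 = -5 - g)
-372/9 + M(5)/(12*(-10) - 6) = -372/9 + (-5 - 1*5)/(12*(-10) - 6) = -372*⅑ + (-5 - 5)/(-120 - 6) = -124/3 - 10/(-126) = -124/3 - 10*(-1/126) = -124/3 + 5/63 = -2599/63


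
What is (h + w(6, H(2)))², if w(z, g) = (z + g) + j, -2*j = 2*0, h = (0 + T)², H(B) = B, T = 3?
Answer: 289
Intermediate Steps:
h = 9 (h = (0 + 3)² = 3² = 9)
j = 0 (j = -0 = -½*0 = 0)
w(z, g) = g + z (w(z, g) = (z + g) + 0 = (g + z) + 0 = g + z)
(h + w(6, H(2)))² = (9 + (2 + 6))² = (9 + 8)² = 17² = 289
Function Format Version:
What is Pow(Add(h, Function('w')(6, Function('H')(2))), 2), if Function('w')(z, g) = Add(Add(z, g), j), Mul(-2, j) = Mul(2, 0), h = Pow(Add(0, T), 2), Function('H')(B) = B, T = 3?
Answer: 289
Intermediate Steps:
h = 9 (h = Pow(Add(0, 3), 2) = Pow(3, 2) = 9)
j = 0 (j = Mul(Rational(-1, 2), Mul(2, 0)) = Mul(Rational(-1, 2), 0) = 0)
Function('w')(z, g) = Add(g, z) (Function('w')(z, g) = Add(Add(z, g), 0) = Add(Add(g, z), 0) = Add(g, z))
Pow(Add(h, Function('w')(6, Function('H')(2))), 2) = Pow(Add(9, Add(2, 6)), 2) = Pow(Add(9, 8), 2) = Pow(17, 2) = 289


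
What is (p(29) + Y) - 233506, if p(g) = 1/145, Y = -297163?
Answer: -76947004/145 ≈ -5.3067e+5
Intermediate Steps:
p(g) = 1/145
(p(29) + Y) - 233506 = (1/145 - 297163) - 233506 = -43088634/145 - 233506 = -76947004/145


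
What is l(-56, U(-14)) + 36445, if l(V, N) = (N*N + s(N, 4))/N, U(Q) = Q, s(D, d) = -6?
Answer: 255020/7 ≈ 36431.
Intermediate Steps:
l(V, N) = (-6 + N**2)/N (l(V, N) = (N*N - 6)/N = (N**2 - 6)/N = (-6 + N**2)/N)
l(-56, U(-14)) + 36445 = (-14 - 6/(-14)) + 36445 = (-14 - 6*(-1/14)) + 36445 = (-14 + 3/7) + 36445 = -95/7 + 36445 = 255020/7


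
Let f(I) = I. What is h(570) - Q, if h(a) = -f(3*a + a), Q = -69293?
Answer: 67013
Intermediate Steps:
h(a) = -4*a (h(a) = -(3*a + a) = -4*a)
h(570) - Q = -4*570 - 1*(-69293) = -2280 + 69293 = 67013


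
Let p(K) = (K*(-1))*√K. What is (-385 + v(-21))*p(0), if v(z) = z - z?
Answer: 0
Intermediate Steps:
v(z) = 0
p(K) = -K^(3/2) (p(K) = (-K)*√K = -K^(3/2))
(-385 + v(-21))*p(0) = (-385 + 0)*(-0^(3/2)) = -(-385)*0 = -385*0 = 0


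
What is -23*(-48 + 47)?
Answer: 23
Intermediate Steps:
-23*(-48 + 47) = -23*(-1) = 23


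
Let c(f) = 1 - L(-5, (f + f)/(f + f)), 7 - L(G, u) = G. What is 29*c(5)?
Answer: -319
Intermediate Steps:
L(G, u) = 7 - G
c(f) = -11 (c(f) = 1 - (7 - 1*(-5)) = 1 - (7 + 5) = 1 - 1*12 = 1 - 12 = -11)
29*c(5) = 29*(-11) = -319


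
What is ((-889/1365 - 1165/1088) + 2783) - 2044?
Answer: 156420889/212160 ≈ 737.28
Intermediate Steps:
((-889/1365 - 1165/1088) + 2783) - 2044 = ((-889*1/1365 - 1165*1/1088) + 2783) - 2044 = ((-127/195 - 1165/1088) + 2783) - 2044 = (-365351/212160 + 2783) - 2044 = 590075929/212160 - 2044 = 156420889/212160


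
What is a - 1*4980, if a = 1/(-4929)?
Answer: -24546421/4929 ≈ -4980.0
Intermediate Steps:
a = -1/4929 ≈ -0.00020288
a - 1*4980 = -1/4929 - 1*4980 = -1/4929 - 4980 = -24546421/4929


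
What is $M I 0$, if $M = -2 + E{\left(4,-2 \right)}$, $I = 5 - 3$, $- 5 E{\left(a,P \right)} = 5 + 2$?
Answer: $0$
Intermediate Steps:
$E{\left(a,P \right)} = - \frac{7}{5}$ ($E{\left(a,P \right)} = - \frac{5 + 2}{5} = \left(- \frac{1}{5}\right) 7 = - \frac{7}{5}$)
$I = 2$ ($I = 5 - 3 = 2$)
$M = - \frac{17}{5}$ ($M = -2 - \frac{7}{5} = - \frac{17}{5} \approx -3.4$)
$M I 0 = \left(- \frac{17}{5}\right) 2 \cdot 0 = \left(- \frac{34}{5}\right) 0 = 0$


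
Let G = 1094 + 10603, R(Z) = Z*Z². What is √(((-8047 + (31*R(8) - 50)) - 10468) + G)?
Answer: 2*√2251 ≈ 94.889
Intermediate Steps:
R(Z) = Z³
G = 11697
√(((-8047 + (31*R(8) - 50)) - 10468) + G) = √(((-8047 + (31*8³ - 50)) - 10468) + 11697) = √(((-8047 + (31*512 - 50)) - 10468) + 11697) = √(((-8047 + (15872 - 50)) - 10468) + 11697) = √(((-8047 + 15822) - 10468) + 11697) = √((7775 - 10468) + 11697) = √(-2693 + 11697) = √9004 = 2*√2251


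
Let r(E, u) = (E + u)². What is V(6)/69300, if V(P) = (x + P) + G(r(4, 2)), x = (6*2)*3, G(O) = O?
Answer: 13/11550 ≈ 0.0011255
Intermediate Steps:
x = 36 (x = 12*3 = 36)
V(P) = 72 + P (V(P) = (36 + P) + (4 + 2)² = (36 + P) + 6² = (36 + P) + 36 = 72 + P)
V(6)/69300 = (72 + 6)/69300 = 78*(1/69300) = 13/11550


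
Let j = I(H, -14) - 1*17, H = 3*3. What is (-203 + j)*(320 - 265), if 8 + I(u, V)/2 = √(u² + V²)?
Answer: -12980 + 110*√277 ≈ -11149.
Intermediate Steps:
H = 9
I(u, V) = -16 + 2*√(V² + u²) (I(u, V) = -16 + 2*√(u² + V²) = -16 + 2*√(V² + u²))
j = -33 + 2*√277 (j = (-16 + 2*√((-14)² + 9²)) - 1*17 = (-16 + 2*√(196 + 81)) - 17 = (-16 + 2*√277) - 17 = -33 + 2*√277 ≈ 0.28663)
(-203 + j)*(320 - 265) = (-203 + (-33 + 2*√277))*(320 - 265) = (-236 + 2*√277)*55 = -12980 + 110*√277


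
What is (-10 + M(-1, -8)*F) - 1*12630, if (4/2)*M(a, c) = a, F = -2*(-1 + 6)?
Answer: -12635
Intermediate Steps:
F = -10 (F = -2*5 = -10)
M(a, c) = a/2
(-10 + M(-1, -8)*F) - 1*12630 = (-10 + ((½)*(-1))*(-10)) - 1*12630 = (-10 - ½*(-10)) - 12630 = (-10 + 5) - 12630 = -5 - 12630 = -12635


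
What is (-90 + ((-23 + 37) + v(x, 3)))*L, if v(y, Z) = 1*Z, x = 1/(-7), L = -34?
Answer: 2482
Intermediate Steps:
x = -⅐ (x = 1*(-⅐) = -⅐ ≈ -0.14286)
v(y, Z) = Z
(-90 + ((-23 + 37) + v(x, 3)))*L = (-90 + ((-23 + 37) + 3))*(-34) = (-90 + (14 + 3))*(-34) = (-90 + 17)*(-34) = -73*(-34) = 2482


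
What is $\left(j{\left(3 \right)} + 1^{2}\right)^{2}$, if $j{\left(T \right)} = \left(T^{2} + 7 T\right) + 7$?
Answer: $1444$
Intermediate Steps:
$j{\left(T \right)} = 7 + T^{2} + 7 T$
$\left(j{\left(3 \right)} + 1^{2}\right)^{2} = \left(\left(7 + 3^{2} + 7 \cdot 3\right) + 1^{2}\right)^{2} = \left(\left(7 + 9 + 21\right) + 1\right)^{2} = \left(37 + 1\right)^{2} = 38^{2} = 1444$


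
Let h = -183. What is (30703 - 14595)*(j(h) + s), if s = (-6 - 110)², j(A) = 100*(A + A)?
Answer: -372803552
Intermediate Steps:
j(A) = 200*A (j(A) = 100*(2*A) = 200*A)
s = 13456 (s = (-116)² = 13456)
(30703 - 14595)*(j(h) + s) = (30703 - 14595)*(200*(-183) + 13456) = 16108*(-36600 + 13456) = 16108*(-23144) = -372803552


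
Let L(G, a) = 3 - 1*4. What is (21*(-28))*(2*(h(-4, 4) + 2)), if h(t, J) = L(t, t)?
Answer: -1176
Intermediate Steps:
L(G, a) = -1 (L(G, a) = 3 - 4 = -1)
h(t, J) = -1
(21*(-28))*(2*(h(-4, 4) + 2)) = (21*(-28))*(2*(-1 + 2)) = -1176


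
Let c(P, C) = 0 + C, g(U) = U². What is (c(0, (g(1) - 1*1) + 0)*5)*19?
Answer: 0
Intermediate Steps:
c(P, C) = C
(c(0, (g(1) - 1*1) + 0)*5)*19 = (((1² - 1*1) + 0)*5)*19 = (((1 - 1) + 0)*5)*19 = ((0 + 0)*5)*19 = (0*5)*19 = 0*19 = 0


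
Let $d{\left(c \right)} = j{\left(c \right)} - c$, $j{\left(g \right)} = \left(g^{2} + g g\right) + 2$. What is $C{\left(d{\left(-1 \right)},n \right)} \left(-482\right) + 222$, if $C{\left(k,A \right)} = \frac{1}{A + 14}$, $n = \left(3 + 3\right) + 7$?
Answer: $\frac{5512}{27} \approx 204.15$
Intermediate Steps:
$j{\left(g \right)} = 2 + 2 g^{2}$ ($j{\left(g \right)} = \left(g^{2} + g^{2}\right) + 2 = 2 g^{2} + 2 = 2 + 2 g^{2}$)
$d{\left(c \right)} = 2 - c + 2 c^{2}$ ($d{\left(c \right)} = \left(2 + 2 c^{2}\right) - c = 2 - c + 2 c^{2}$)
$n = 13$ ($n = 6 + 7 = 13$)
$C{\left(k,A \right)} = \frac{1}{14 + A}$
$C{\left(d{\left(-1 \right)},n \right)} \left(-482\right) + 222 = \frac{1}{14 + 13} \left(-482\right) + 222 = \frac{1}{27} \left(-482\right) + 222 = - \frac{482}{27} + 222 = \frac{5512}{27}$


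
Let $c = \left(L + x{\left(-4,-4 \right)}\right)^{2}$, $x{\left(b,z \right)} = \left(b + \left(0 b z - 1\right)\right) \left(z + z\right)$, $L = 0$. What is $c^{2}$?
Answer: $2560000$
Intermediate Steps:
$x{\left(b,z \right)} = 2 z \left(-1 + b\right)$ ($x{\left(b,z \right)} = \left(b - \left(1 + 0 z\right)\right) 2 z = \left(b + \left(0 - 1\right)\right) 2 z = \left(b - 1\right) 2 z = \left(-1 + b\right) 2 z = 2 z \left(-1 + b\right)$)
$c = 1600$ ($c = \left(0 + 2 \left(-4\right) \left(-1 - 4\right)\right)^{2} = \left(0 + 2 \left(-4\right) \left(-5\right)\right)^{2} = \left(0 + 40\right)^{2} = 40^{2} = 1600$)
$c^{2} = 1600^{2} = 2560000$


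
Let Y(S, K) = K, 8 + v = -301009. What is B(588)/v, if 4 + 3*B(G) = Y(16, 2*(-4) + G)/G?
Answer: 443/132748497 ≈ 3.3371e-6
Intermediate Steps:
v = -301017 (v = -8 - 301009 = -301017)
B(G) = -4/3 + (-8 + G)/(3*G) (B(G) = -4/3 + ((2*(-4) + G)/G)/3 = -4/3 + ((-8 + G)/G)/3 = -4/3 + (-8 + G)/(3*G))
B(588)/v = ((-8/3 - 1*588)/588)/(-301017) = ((-8/3 - 588)/588)*(-1/301017) = ((1/588)*(-1772/3))*(-1/301017) = -443/441*(-1/301017) = 443/132748497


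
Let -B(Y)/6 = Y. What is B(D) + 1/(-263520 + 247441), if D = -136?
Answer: 13120463/16079 ≈ 816.00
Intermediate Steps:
B(Y) = -6*Y
B(D) + 1/(-263520 + 247441) = -6*(-136) + 1/(-263520 + 247441) = 816 + 1/(-16079) = 816 - 1/16079 = 13120463/16079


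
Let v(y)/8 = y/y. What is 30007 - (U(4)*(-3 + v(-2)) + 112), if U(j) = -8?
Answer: 29935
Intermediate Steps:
v(y) = 8 (v(y) = 8*(y/y) = 8*1 = 8)
30007 - (U(4)*(-3 + v(-2)) + 112) = 30007 - (-8*(-3 + 8) + 112) = 30007 - (-8*5 + 112) = 30007 - (-40 + 112) = 30007 - 1*72 = 30007 - 72 = 29935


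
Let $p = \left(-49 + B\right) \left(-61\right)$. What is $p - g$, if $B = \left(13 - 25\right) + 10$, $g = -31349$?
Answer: $34460$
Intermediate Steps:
$B = -2$ ($B = -12 + 10 = -2$)
$p = 3111$ ($p = \left(-49 - 2\right) \left(-61\right) = \left(-51\right) \left(-61\right) = 3111$)
$p - g = 3111 - -31349 = 3111 + 31349 = 34460$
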